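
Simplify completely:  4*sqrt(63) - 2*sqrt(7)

4*sqrt(63) = 12*sqrt(7); 2*sqrt(7) = 2*sqrt(7)
Combine: (12 - 2)·sqrt(7) = 10*sqrt(7)

10*sqrt(7)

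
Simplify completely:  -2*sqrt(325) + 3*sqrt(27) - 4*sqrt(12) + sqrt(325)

-5*sqrt(13) + sqrt(3)

2*sqrt(325) = 10*sqrt(13); 3*sqrt(27) = 9*sqrt(3); 4*sqrt(12) = 8*sqrt(3); sqrt(325) = 5*sqrt(13)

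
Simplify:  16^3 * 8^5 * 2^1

16^3 = 2^12; 8^5 = 2^15; 2^1 = 2^1
Combine exponents: 2^28

2^28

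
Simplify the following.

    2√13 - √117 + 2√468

2√13 = 2*√13; √117 = 3*√13; 2√468 = 12*√13
Combine: (2 - 3 + 12)·√13 = 11*√13

11*√13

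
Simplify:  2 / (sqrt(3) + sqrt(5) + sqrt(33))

(-62*sqrt(5) - 70*sqrt(3) + 12*sqrt(55) + 50*sqrt(33))/565

Group as (sqrt(3) + sqrt(33)) + sqrt(5); multiply by (sqrt(3) + sqrt(33)) - sqrt(5), then rationalise the remaining surd.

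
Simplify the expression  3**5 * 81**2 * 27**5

3**5 = 3**5; 81**2 = 3**8; 27**5 = 3**15
Combine exponents: 3**28

3**28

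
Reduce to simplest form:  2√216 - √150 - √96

2√216 = 12*√6; √150 = 5*√6; √96 = 4*√6
Combine: (12 - 5 - 4)·√6 = 3*√6

3*√6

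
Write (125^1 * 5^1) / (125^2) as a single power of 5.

125^1 = 5^3; 5^1 = 5^1; 125^2 = 5^6
Combine exponents: 5^(-2)

5^(-2)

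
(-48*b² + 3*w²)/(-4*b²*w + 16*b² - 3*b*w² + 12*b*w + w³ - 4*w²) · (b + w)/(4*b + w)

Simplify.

3/(w - 4)

Factor: -48*b² + 3*w² = 3·(-4*b + w)·(4*b + w);  -4*b²*w + 16*b² - 3*b*w² + 12*b*w + w³ - 4*w² = (w - 4)·(b + w)·(-4*b + w)
Cancel the common factors (b + w), (-4*b + w), (4*b + w).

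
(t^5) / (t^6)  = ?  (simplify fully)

1/t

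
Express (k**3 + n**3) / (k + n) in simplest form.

k**2 - k*n + n**2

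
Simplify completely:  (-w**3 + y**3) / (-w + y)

w**2 + w*y + y**2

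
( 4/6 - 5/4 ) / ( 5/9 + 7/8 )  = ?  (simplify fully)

Numerator: 4/6 - 5/4 = -7/12
Denominator: 5/9 + 7/8 = 103/72
Divide: (-7/12) · (72/103) = -42/103

-42/103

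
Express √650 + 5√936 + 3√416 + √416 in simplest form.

51*√26

√650 = 5*√26; 5√936 = 30*√26; 3√416 = 12*√26; √416 = 4*√26
Combine: (5 + 30 + 12 + 4)·√26 = 51*√26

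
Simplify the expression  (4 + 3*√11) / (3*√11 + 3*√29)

(-33 - 4*√11 + 4*√29 + 3*√319)/54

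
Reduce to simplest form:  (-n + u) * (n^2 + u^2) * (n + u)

-n^4 + u^4

Telescope via difference of squares: (u+n)(u-n) = -n^2 + u^2, then repeat with the next factor.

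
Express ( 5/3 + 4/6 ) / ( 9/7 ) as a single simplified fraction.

Numerator: 5/3 + 4/6 = 7/3
Denominator: 9/7 = 9/7
Divide: (7/3) · (7/9) = 49/27

49/27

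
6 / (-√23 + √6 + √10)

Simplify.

(42*√23 + 114*√10 + 162*√6 + 24*√345)/191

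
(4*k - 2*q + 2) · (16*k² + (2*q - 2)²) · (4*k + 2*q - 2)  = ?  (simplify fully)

256*k⁴ - 16*q⁴ + 64*q³ - 96*q² + 64*q - 16

Telescope via difference of squares: ((4*k)+(2*q - 2))((4*k)-(2*q - 2)) = 16*k² - 4*q² + 8*q - 4, then repeat with the next factor.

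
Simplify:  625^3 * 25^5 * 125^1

625^3 = 5^12; 25^5 = 5^10; 125^1 = 5^3
Combine exponents: 5^25

5^25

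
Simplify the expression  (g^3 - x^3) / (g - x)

Factor as (a-b)(a^2+ab+b^2) with a=g, b=x.

g^2 + g*x + x^2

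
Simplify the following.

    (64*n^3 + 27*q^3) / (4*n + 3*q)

Factor as (a+b)(a^2-ab+b^2) with a=(3*q), b=(4*n).

16*n^2 - 12*n*q + 9*q^2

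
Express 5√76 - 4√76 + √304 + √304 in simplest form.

5√76 = 10*√19; 4√76 = 8*√19; √304 = 4*√19; √304 = 4*√19
Combine: (10 - 8 + 4 + 4)·√19 = 10*√19

10*√19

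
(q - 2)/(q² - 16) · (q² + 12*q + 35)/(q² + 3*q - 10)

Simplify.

Factor: q² - 16 = (q - 4)·(q + 4);  q² + 12*q + 35 = (q + 5)·(q + 7);  q² + 3*q - 10 = (q - 2)·(q + 5)
Cancel the common factors (q + 5), (q - 2).

(q + 7)/(q² - 16)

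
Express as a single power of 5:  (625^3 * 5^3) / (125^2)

5^9

625^3 = 5^12; 5^3 = 5^3; 125^2 = 5^6
Combine exponents: 5^9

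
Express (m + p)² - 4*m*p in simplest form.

(m - p)²

After expansion: m² - 2*m*p + p² — a perfect-square trinomial.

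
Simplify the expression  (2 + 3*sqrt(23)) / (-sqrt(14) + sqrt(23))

(2*sqrt(14) + 2*sqrt(23) + 3*sqrt(322) + 69)/9

Multiply numerator and denominator by sqrt(14) + sqrt(23).
Denominator becomes 9; numerator becomes 2*sqrt(14) + 2*sqrt(23) + 3*sqrt(322) + 69.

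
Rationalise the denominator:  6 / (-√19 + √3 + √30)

(-21*√19 - 12*√30 + 69*√3 + 9*√190)/41

Group as (√3 + √30) - √19; multiply by (√3 + √30) + √19, then rationalise the remaining surd.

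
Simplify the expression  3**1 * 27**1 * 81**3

3**1 = 3**1; 27**1 = 3**3; 81**3 = 3**12
Combine exponents: 3**16

3**16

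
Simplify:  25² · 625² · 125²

25² = 5^4; 625² = 5^8; 125² = 5^6
Combine exponents: 5^18

5^18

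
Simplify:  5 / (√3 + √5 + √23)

Group as (√5 + √23) + √3; multiply by (√5 + √23) - √3, then rationalise the remaining surd.

(-21*√5 - 25*√3 + 2*√345 + 15*√23)/33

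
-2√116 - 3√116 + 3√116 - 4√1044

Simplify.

2√116 = 4*√29; 3√116 = 6*√29; 3√116 = 6*√29; 4√1044 = 24*√29
Combine: (-4 - 6 + 6 - 24)·√29 = -28*√29

-28*√29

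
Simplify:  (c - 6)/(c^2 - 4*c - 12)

1/(c + 2)

Factor: c^2 - 4*c - 12 = (c - 6)*(c + 2)
Cancel the common factor (c - 6).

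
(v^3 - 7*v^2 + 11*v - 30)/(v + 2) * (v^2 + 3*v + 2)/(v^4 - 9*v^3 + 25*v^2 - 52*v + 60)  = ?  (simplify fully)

(v + 1)/(v - 2)

Factor: v^3 - 7*v^2 + 11*v - 30 = (v^2 - v + 5)*(v - 6);  v^2 + 3*v + 2 = (v + 2)*(v + 1);  v^4 - 9*v^3 + 25*v^2 - 52*v + 60 = (v^2 - v + 5)*(v - 2)*(v - 6)
Cancel the common factors (v^2 - v + 5), (v - 6), (v + 2).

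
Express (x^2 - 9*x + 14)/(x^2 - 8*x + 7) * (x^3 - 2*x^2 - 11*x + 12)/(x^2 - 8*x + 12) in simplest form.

(x^2 - x - 12)/(x - 6)

Factor: x^2 - 9*x + 14 = (x - 2)*(x - 7);  x^2 - 8*x + 7 = (x - 7)*(x - 1);  x^3 - 2*x^2 - 11*x + 12 = (x - 1)*(x - 4)*(x + 3);  x^2 - 8*x + 12 = (x - 2)*(x - 6)
Cancel the common factors (x - 1), (x - 7), (x - 2).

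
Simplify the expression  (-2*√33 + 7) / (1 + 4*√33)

(-271 + 30*√33)/527

Multiply numerator and denominator by -4*√33 + 1.
Denominator becomes -527; numerator becomes -30*√33 + 271.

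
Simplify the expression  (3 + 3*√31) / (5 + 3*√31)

Multiply numerator and denominator by -3*√31 + 5.
Denominator becomes -254; numerator becomes -264 + 6*√31.

(-3*√31 + 132)/127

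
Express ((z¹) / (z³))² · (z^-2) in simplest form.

z^(-6)

Inside the bracket: (z^-2)
Raise to the power 2: (z^-4)
Multiply by (z^-2): add exponents.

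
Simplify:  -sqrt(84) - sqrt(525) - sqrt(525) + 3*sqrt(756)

sqrt(84) = 2*sqrt(21); sqrt(525) = 5*sqrt(21); sqrt(525) = 5*sqrt(21); 3*sqrt(756) = 18*sqrt(21)
Combine: (-2 - 5 - 5 + 18)·sqrt(21) = 6*sqrt(21)

6*sqrt(21)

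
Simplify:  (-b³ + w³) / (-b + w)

w^3 - b^3 = (-b + w)(b² + b*w + w²).

b² + b*w + w²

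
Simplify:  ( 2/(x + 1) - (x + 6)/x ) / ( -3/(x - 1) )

(x³ + 4*x² + x - 6)/(3*x² + 3*x)

Numerator: 2/(x + 1) - (x + 6)/x = (-x² - 5*x - 6)/(x² + x)
Denominator: -3/(x - 1) = -3/(x - 1)
Divide: ((-x² - 5*x - 6)/(x² + x)) · (-x/3 + 1/3) = (x³ + 4*x² + x - 6)/(3*x² + 3*x)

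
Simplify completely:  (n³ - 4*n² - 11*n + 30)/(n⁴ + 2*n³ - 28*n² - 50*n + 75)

Factor: n³ - 4*n² - 11*n + 30 = (n + 3)·(n - 2)·(n - 5);  n⁴ + 2*n³ - 28*n² - 50*n + 75 = (n + 5)·(n - 5)·(n - 1)·(n + 3)
Cancel the common factors (n - 5), (n + 3).

(n - 2)/(n² + 4*n - 5)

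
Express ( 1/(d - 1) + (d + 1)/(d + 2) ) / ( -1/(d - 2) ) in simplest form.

Numerator: 1/(d - 1) + (d + 1)/(d + 2) = (d² + d + 1)/(d² + d - 2)
Denominator: -1/(d - 2) = -1/(d - 2)
Divide: ((d² + d + 1)/(d² + d - 2)) · (-d + 2) = (-d³ + d² + d + 2)/(d² + d - 2)

(-d³ + d² + d + 2)/(d² + d - 2)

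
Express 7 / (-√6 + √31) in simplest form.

(7*√6 + 7*√31)/25

Multiply numerator and denominator by √6 + √31.
Denominator becomes 25; numerator becomes 7*√6 + 7*√31.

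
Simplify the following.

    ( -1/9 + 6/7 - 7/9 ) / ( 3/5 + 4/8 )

-20/693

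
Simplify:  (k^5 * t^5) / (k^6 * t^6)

1/(k*t)

Quotient: (k^-1) * (t^-1)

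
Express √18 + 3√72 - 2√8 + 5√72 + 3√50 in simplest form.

62*√2

√18 = 3*√2; 3√72 = 18*√2; 2√8 = 4*√2; 5√72 = 30*√2; 3√50 = 15*√2
Combine: (3 + 18 - 4 + 30 + 15)·√2 = 62*√2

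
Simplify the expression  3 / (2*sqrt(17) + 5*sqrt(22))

(-6*sqrt(17) + 15*sqrt(22))/482

Multiply numerator and denominator by -5*sqrt(22) + 2*sqrt(17).
Denominator becomes -482; numerator becomes -15*sqrt(22) + 6*sqrt(17).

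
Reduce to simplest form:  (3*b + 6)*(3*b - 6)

9*b^2 - 36

Difference of squares with P = 3*b, Q = 6.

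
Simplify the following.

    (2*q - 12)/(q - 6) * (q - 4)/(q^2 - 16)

Factor: 2*q - 12 = 2*(q - 6);  q^2 - 16 = (q - 4)*(q + 4)
Cancel the common factors (q - 4), (q - 6).

2/(q + 4)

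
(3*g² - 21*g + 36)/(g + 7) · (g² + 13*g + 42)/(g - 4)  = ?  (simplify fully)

3*g² + 9*g - 54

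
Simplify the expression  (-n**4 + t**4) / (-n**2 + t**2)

n**2 + t**2

Factor t**4 - n**4 and cancel (-n**2 + t**2).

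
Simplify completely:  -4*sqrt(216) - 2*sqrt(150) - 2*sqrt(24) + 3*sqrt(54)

4*sqrt(216) = 24*sqrt(6); 2*sqrt(150) = 10*sqrt(6); 2*sqrt(24) = 4*sqrt(6); 3*sqrt(54) = 9*sqrt(6)
Combine: (-24 - 10 - 4 + 9)·sqrt(6) = -29*sqrt(6)

-29*sqrt(6)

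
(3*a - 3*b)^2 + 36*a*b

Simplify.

Expand the square and combine the 36*a*b term.

9*(a + b)^2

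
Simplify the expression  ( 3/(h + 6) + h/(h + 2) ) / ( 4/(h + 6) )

(h^2 + 9*h + 6)/(4*h + 8)

Numerator: 3/(h + 6) + h/(h + 2) = (h^2 + 9*h + 6)/(h^2 + 8*h + 12)
Denominator: 4/(h + 6) = 4/(h + 6)
Divide: ((h^2 + 9*h + 6)/(h^2 + 8*h + 12)) · (h/4 + 3/2) = (h^2 + 9*h + 6)/(4*h + 8)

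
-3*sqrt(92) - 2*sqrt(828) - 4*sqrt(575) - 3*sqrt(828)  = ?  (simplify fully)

-56*sqrt(23)

3*sqrt(92) = 6*sqrt(23); 2*sqrt(828) = 12*sqrt(23); 4*sqrt(575) = 20*sqrt(23); 3*sqrt(828) = 18*sqrt(23)
Combine: (-6 - 12 - 20 - 18)·sqrt(23) = -56*sqrt(23)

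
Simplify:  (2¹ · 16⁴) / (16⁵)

2¹ = 2^1; 16⁴ = 2^16; 16⁵ = 2^20
Combine exponents: 2^(-3)

2^(-3)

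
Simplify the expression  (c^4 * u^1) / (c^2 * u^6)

c^2/u^5

Quotient: c^2 * (u^-5)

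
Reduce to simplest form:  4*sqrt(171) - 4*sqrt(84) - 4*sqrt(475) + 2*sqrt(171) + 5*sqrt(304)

-8*sqrt(21) + 18*sqrt(19)

4*sqrt(171) = 12*sqrt(19); 4*sqrt(84) = 8*sqrt(21); 4*sqrt(475) = 20*sqrt(19); 2*sqrt(171) = 6*sqrt(19); 5*sqrt(304) = 20*sqrt(19)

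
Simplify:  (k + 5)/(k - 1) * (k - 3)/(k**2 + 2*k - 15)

Factor: k**2 + 2*k - 15 = (k + 5)*(k - 3)
Cancel the common factors (k - 3), (k + 5).

1/(k - 1)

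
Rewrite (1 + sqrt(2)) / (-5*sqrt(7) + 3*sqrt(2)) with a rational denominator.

Multiply numerator and denominator by 3*sqrt(2) + 5*sqrt(7).
Denominator becomes -157; numerator becomes 3*sqrt(2) + 6 + 5*sqrt(7) + 5*sqrt(14).

(-5*sqrt(14) - 5*sqrt(7) - 6 - 3*sqrt(2))/157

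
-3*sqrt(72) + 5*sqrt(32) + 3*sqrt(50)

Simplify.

17*sqrt(2)

3*sqrt(72) = 18*sqrt(2); 5*sqrt(32) = 20*sqrt(2); 3*sqrt(50) = 15*sqrt(2)
Combine: (-18 + 20 + 15)·sqrt(2) = 17*sqrt(2)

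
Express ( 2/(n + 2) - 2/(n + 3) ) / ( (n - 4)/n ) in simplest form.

2*n/(n^3 + n^2 - 14*n - 24)

Numerator: 2/(n + 2) - 2/(n + 3) = 2/(n^2 + 5*n + 6)
Denominator: (n - 4)/n = (n - 4)/n
Divide: (2/(n^2 + 5*n + 6)) · (n/(n - 4)) = 2*n/(n^3 + n^2 - 14*n - 24)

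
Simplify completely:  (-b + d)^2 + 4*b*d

(b + d)^2

Expand the square and combine the 4*b*d term.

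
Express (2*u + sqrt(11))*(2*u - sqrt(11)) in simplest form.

Difference of squares with P = 2*u, Q = sqrt(11).

4*u^2 - 11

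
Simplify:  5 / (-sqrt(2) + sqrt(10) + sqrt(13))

Group as (sqrt(10) + sqrt(13)) - sqrt(2); multiply by (sqrt(10) + sqrt(13)) + sqrt(2), then rationalise the remaining surd.

(-105*sqrt(2) - 5*sqrt(13) + 25*sqrt(10) + 20*sqrt(65))/79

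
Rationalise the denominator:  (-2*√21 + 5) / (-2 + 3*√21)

(-116 + 11*√21)/185

Multiply numerator and denominator by -3*√21 - 2.
Denominator becomes -185; numerator becomes -11*√21 + 116.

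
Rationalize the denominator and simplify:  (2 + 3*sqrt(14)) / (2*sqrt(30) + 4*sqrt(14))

(-3*sqrt(105) - sqrt(30) + 2*sqrt(14) + 42)/26

Multiply numerator and denominator by -2*sqrt(30) + 4*sqrt(14).
Denominator becomes 104; numerator becomes -12*sqrt(105) - 4*sqrt(30) + 8*sqrt(14) + 168.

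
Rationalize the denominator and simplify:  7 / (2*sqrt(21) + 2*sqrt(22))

Multiply numerator and denominator by -2*sqrt(21) + 2*sqrt(22).
Denominator becomes 4; numerator becomes -14*sqrt(21) + 14*sqrt(22).

(-7*sqrt(21) + 7*sqrt(22))/2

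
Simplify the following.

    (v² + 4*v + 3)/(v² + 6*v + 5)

Factor: v² + 4*v + 3 = (v + 3)·(v + 1);  v² + 6*v + 5 = (v + 5)·(v + 1)
Cancel the common factor (v + 1).

(v + 3)/(v + 5)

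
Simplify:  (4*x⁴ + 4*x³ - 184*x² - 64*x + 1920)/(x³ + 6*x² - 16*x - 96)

Factor: 4*x⁴ + 4*x³ - 184*x² - 64*x + 1920 = 4·(x + 6)·(x - 5)·(x - 4)·(x + 4);  x³ + 6*x² - 16*x - 96 = (x - 4)·(x + 4)·(x + 6)
Cancel the common factors (x + 4), (x + 6), (x - 4).

4*x - 20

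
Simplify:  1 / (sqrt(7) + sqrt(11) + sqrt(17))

(-2*sqrt(1309) + sqrt(17) + 13*sqrt(11) + 21*sqrt(7))/307

Group as (sqrt(11) + sqrt(17)) + sqrt(7); multiply by (sqrt(11) + sqrt(17)) - sqrt(7), then rationalise the remaining surd.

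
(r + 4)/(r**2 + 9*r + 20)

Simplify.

1/(r + 5)

Factor: r**2 + 9*r + 20 = (r + 4)*(r + 5)
Cancel the common factor (r + 4).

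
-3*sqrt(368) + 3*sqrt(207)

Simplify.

-3*sqrt(23)

3*sqrt(368) = 12*sqrt(23); 3*sqrt(207) = 9*sqrt(23)
Combine: (-12 + 9)·sqrt(23) = -3*sqrt(23)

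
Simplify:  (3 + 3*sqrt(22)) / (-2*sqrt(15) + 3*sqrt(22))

(2*sqrt(15) + 3*sqrt(22) + 2*sqrt(330) + 66)/46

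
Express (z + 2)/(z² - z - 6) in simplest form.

Factor: z² - z - 6 = (z + 2)·(z - 3)
Cancel the common factor (z + 2).

1/(z - 3)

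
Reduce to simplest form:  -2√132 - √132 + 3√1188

2√132 = 4*√33; √132 = 2*√33; 3√1188 = 18*√33
Combine: (-4 - 2 + 18)·√33 = 12*√33

12*√33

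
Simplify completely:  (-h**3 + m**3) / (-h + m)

h**2 + h*m + m**2

m**3 - h**3 = (-h + m)(h**2 + h*m + m**2).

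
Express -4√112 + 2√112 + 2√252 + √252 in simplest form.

4√112 = 16*√7; 2√112 = 8*√7; 2√252 = 12*√7; √252 = 6*√7
Combine: (-16 + 8 + 12 + 6)·√7 = 10*√7

10*√7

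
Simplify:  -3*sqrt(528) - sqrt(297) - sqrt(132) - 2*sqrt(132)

-21*sqrt(33)

3*sqrt(528) = 12*sqrt(33); sqrt(297) = 3*sqrt(33); sqrt(132) = 2*sqrt(33); 2*sqrt(132) = 4*sqrt(33)
Combine: (-12 - 3 - 2 - 4)·sqrt(33) = -21*sqrt(33)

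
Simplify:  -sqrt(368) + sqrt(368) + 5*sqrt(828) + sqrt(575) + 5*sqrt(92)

sqrt(368) = 4*sqrt(23); sqrt(368) = 4*sqrt(23); 5*sqrt(828) = 30*sqrt(23); sqrt(575) = 5*sqrt(23); 5*sqrt(92) = 10*sqrt(23)
Combine: (-4 + 4 + 30 + 5 + 10)·sqrt(23) = 45*sqrt(23)

45*sqrt(23)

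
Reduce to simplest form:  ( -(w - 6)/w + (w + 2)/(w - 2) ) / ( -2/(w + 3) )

(-5*w**2 - 9*w + 18)/(w**2 - 2*w)

Numerator: -(w - 6)/w + (w + 2)/(w - 2) = (10*w - 12)/(w**2 - 2*w)
Denominator: -2/(w + 3) = -2/(w + 3)
Divide: ((10*w - 12)/(w**2 - 2*w)) · (-w/2 - 3/2) = (-5*w**2 - 9*w + 18)/(w**2 - 2*w)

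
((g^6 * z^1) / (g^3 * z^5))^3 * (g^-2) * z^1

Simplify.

g^7/z^11

Inside the bracket: g^3 * (z^-4)
Raise to the power 3: g^9 * (z^-12)
Multiply by (g^-2) * z^1: add exponents.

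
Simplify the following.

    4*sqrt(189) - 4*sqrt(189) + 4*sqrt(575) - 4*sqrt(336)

-16*sqrt(21) + 20*sqrt(23)

4*sqrt(189) = 12*sqrt(21); 4*sqrt(189) = 12*sqrt(21); 4*sqrt(575) = 20*sqrt(23); 4*sqrt(336) = 16*sqrt(21)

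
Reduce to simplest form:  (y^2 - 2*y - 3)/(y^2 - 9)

(y + 1)/(y + 3)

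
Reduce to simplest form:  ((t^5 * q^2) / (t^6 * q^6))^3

1/(q^12*t^3)

Inside the bracket: (t^-1) * (q^-4)
Raise to the power 3: (t^-3) * (q^-12)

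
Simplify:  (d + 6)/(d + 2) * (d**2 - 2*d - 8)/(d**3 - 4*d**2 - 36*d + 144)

Factor: d**2 - 2*d - 8 = (d + 2)*(d - 4);  d**3 - 4*d**2 - 36*d + 144 = (d + 6)*(d - 4)*(d - 6)
Cancel the common factors (d + 2), (d + 6), (d - 4).

1/(d - 6)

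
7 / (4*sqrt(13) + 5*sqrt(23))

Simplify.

(-28*sqrt(13) + 35*sqrt(23))/367

Multiply numerator and denominator by -4*sqrt(13) + 5*sqrt(23).
Denominator becomes 367; numerator becomes -28*sqrt(13) + 35*sqrt(23).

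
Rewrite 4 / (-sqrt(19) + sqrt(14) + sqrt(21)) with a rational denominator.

Group as (sqrt(14) + sqrt(21)) - sqrt(19); multiply by (sqrt(14) + sqrt(21)) + sqrt(19), then rationalise the remaining surd.

(-8*sqrt(19) + 6*sqrt(21) + 13*sqrt(14) + 7*sqrt(114))/115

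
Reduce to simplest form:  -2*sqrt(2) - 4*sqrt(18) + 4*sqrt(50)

6*sqrt(2)

2*sqrt(2) = 2*sqrt(2); 4*sqrt(18) = 12*sqrt(2); 4*sqrt(50) = 20*sqrt(2)
Combine: (-2 - 12 + 20)·sqrt(2) = 6*sqrt(2)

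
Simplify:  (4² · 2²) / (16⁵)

2^(-14)

4² = 2^4; 2² = 2^2; 16⁵ = 2^20
Combine exponents: 2^(-14)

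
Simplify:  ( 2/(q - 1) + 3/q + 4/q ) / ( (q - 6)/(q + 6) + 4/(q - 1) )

Numerator: 2/(q - 1) + 3/q + 4/q = (9*q - 7)/(q^2 - q)
Denominator: (q - 6)/(q + 6) + 4/(q - 1) = (q^2 - 3*q + 30)/(q^2 + 5*q - 6)
Divide: ((9*q - 7)/(q^2 - q)) · ((q^2 + 5*q - 6)/(q^2 - 3*q + 30)) = (9*q^2 + 47*q - 42)/(q^3 - 3*q^2 + 30*q)

(9*q^2 + 47*q - 42)/(q^3 - 3*q^2 + 30*q)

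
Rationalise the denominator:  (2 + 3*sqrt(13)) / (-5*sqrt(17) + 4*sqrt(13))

(-15*sqrt(221) - 156 - 10*sqrt(17) - 8*sqrt(13))/217

Multiply numerator and denominator by 4*sqrt(13) + 5*sqrt(17).
Denominator becomes -217; numerator becomes 8*sqrt(13) + 10*sqrt(17) + 156 + 15*sqrt(221).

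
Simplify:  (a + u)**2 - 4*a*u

(a - u)**2

Expand the square and combine the 4*a*u term.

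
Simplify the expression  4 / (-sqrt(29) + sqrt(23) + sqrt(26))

(-10*sqrt(29) + 13*sqrt(26) + 16*sqrt(23) + sqrt(17342))/249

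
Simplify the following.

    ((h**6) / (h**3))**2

h**6

Inside the bracket: h**3
Raise to the power 2: h**6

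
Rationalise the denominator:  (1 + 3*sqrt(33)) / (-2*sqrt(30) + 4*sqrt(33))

(sqrt(30) + 2*sqrt(33) + 9*sqrt(110) + 198)/204

Multiply numerator and denominator by 2*sqrt(30) + 4*sqrt(33).
Denominator becomes 408; numerator becomes 2*sqrt(30) + 4*sqrt(33) + 18*sqrt(110) + 396.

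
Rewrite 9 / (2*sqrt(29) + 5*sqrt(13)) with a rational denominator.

(-18*sqrt(29) + 45*sqrt(13))/209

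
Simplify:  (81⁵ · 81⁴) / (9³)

3^30

81⁵ = 3^20; 81⁴ = 3^16; 9³ = 3^6
Combine exponents: 3^30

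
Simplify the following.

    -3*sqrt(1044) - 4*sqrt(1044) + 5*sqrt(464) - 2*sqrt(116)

-26*sqrt(29)

3*sqrt(1044) = 18*sqrt(29); 4*sqrt(1044) = 24*sqrt(29); 5*sqrt(464) = 20*sqrt(29); 2*sqrt(116) = 4*sqrt(29)
Combine: (-18 - 24 + 20 - 4)·sqrt(29) = -26*sqrt(29)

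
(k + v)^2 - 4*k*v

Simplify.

After expansion: k^2 - 2*k*v + v^2 — a perfect-square trinomial.

(k - v)^2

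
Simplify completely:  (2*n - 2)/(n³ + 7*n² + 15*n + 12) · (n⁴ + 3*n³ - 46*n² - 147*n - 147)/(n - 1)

(2*n² - 98)/(n + 4)

Factor: 2*n - 2 = 2·(n - 1);  n³ + 7*n² + 15*n + 12 = (n + 4)·(n² + 3*n + 3);  n⁴ + 3*n³ - 46*n² - 147*n - 147 = (n² + 3*n + 3)·(n + 7)·(n - 7)
Cancel the common factors (n² + 3*n + 3), (n - 1).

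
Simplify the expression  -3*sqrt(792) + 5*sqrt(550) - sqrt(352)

3*sqrt(792) = 18*sqrt(22); 5*sqrt(550) = 25*sqrt(22); sqrt(352) = 4*sqrt(22)
Combine: (-18 + 25 - 4)·sqrt(22) = 3*sqrt(22)

3*sqrt(22)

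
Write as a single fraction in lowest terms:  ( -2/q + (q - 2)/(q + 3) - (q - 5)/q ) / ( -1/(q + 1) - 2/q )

(2*q**2 - 7*q - 9)/(3*q**2 + 11*q + 6)

Numerator: -2/q + (q - 2)/(q + 3) - (q - 5)/q = (-2*q + 9)/(q**2 + 3*q)
Denominator: -1/(q + 1) - 2/q = (-3*q - 2)/(q**2 + q)
Divide: ((-2*q + 9)/(q**2 + 3*q)) · ((q**2 + q)/(-3*q - 2)) = (2*q**2 - 7*q - 9)/(3*q**2 + 11*q + 6)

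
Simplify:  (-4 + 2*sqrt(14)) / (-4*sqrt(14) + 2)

(-26 + 3*sqrt(14))/55

Multiply numerator and denominator by 2 + 4*sqrt(14).
Denominator becomes -220; numerator becomes -12*sqrt(14) + 104.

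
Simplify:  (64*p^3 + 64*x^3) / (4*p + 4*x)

16*p^2 - 16*p*x + 16*x^2

Factor as (a+b)(a^2-ab+b^2) with a=(4*x), b=(4*p).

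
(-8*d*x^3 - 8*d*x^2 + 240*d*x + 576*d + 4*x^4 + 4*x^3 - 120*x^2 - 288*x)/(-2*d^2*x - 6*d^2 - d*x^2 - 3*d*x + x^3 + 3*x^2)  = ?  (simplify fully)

(4*x^2 - 8*x - 96)/(d + x)

Factor: -8*d*x^3 - 8*d*x^2 + 240*d*x + 576*d + 4*x^4 + 4*x^3 - 120*x^2 - 288*x = 4*(x + 3)*(x + 4)*(-2*d + x)*(x - 6);  -2*d^2*x - 6*d^2 - d*x^2 - 3*d*x + x^3 + 3*x^2 = (-2*d + x)*(d + x)*(x + 3)
Cancel the common factors (x + 3), (-2*d + x).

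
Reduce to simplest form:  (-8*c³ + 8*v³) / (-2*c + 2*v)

(2*v)^3 - (2*c)^3 = (-2*c + 2*v)(4*c² + 4*c*v + 4*v²).

4*c² + 4*c*v + 4*v²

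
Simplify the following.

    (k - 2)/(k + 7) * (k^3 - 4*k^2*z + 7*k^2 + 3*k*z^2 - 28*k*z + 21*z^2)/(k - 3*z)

Factor: k^3 - 4*k^2*z + 7*k^2 + 3*k*z^2 - 28*k*z + 21*z^2 = (k + 7)*(k - 3*z)*(k - z)
Cancel the common factors (k + 7), (k - 3*z).

k^2 - k*z - 2*k + 2*z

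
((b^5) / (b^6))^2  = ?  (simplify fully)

Inside the bracket: (b^-1)
Raise to the power 2: (b^-2)

b^(-2)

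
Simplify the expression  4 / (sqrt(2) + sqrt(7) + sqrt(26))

(-84*sqrt(7) - 124*sqrt(2) + 16*sqrt(91) + 68*sqrt(26))/233

Group as (sqrt(7) + sqrt(26)) + sqrt(2); multiply by (sqrt(7) + sqrt(26)) - sqrt(2), then rationalise the remaining surd.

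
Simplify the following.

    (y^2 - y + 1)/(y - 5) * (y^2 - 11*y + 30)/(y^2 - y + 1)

y - 6

Factor: y^2 - 11*y + 30 = (y - 5)*(y - 6)
Cancel the common factors (y^2 - y + 1), (y - 5).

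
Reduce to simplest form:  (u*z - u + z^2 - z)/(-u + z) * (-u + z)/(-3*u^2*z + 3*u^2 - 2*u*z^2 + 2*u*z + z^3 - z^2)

1/(-3*u + z)

Factor: u*z - u + z^2 - z = (z - 1)*(u + z);  -3*u^2*z + 3*u^2 - 2*u*z^2 + 2*u*z + z^3 - z^2 = (u + z)*(-3*u + z)*(z - 1)
Cancel the common factors (-u + z), (u + z), (z - 1).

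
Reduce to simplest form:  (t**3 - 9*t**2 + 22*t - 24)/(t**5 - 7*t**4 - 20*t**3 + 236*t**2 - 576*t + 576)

Factor: t**3 - 9*t**2 + 22*t - 24 = (t - 6)*(t**2 - 3*t + 4);  t**5 - 7*t**4 - 20*t**3 + 236*t**2 - 576*t + 576 = (t - 6)*(t + 6)*(t - 4)*(t**2 - 3*t + 4)
Cancel the common factors (t**2 - 3*t + 4), (t - 6).

1/(t**2 + 2*t - 24)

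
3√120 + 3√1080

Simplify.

24*√30

3√120 = 6*√30; 3√1080 = 18*√30
Combine: (6 + 18)·√30 = 24*√30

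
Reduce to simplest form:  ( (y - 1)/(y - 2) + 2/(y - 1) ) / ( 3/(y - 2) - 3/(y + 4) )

Numerator: (y - 1)/(y - 2) + 2/(y - 1) = (y**2 - 3)/(y**2 - 3*y + 2)
Denominator: 3/(y - 2) - 3/(y + 4) = 18/(y**2 + 2*y - 8)
Divide: ((y**2 - 3)/(y**2 - 3*y + 2)) · (y**2/18 + y/9 - 4/9) = (y**3 + 4*y**2 - 3*y - 12)/(18*y - 18)

(y**3 + 4*y**2 - 3*y - 12)/(18*y - 18)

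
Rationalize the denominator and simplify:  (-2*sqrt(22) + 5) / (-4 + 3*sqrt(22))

(-16 + sqrt(22))/26

Multiply numerator and denominator by -3*sqrt(22) - 4.
Denominator becomes -182; numerator becomes -7*sqrt(22) + 112.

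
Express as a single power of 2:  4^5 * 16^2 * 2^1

2^19

4^5 = 2^10; 16^2 = 2^8; 2^1 = 2^1
Combine exponents: 2^19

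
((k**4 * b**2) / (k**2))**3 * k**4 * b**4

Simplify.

b**10*k**10

Inside the bracket: k**2 * b**2
Raise to the power 3: k**6 * b**6
Multiply by k**4 * b**4: add exponents.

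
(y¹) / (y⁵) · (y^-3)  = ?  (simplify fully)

Quotient: (y^-4)
Multiply by (y^-3): add exponents.

y^(-7)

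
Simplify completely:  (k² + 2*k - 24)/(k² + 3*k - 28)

(k + 6)/(k + 7)

Factor: k² + 2*k - 24 = (k - 4)·(k + 6);  k² + 3*k - 28 = (k + 7)·(k - 4)
Cancel the common factor (k - 4).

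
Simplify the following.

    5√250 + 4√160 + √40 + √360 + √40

51*√10

5√250 = 25*√10; 4√160 = 16*√10; √40 = 2*√10; √360 = 6*√10; √40 = 2*√10
Combine: (25 + 16 + 2 + 6 + 2)·√10 = 51*√10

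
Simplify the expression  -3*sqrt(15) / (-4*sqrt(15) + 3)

(3*sqrt(15) + 60)/77

Multiply numerator and denominator by 3 + 4*sqrt(15).
Denominator becomes -231; numerator becomes -180 - 9*sqrt(15).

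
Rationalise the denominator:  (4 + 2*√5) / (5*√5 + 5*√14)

Multiply numerator and denominator by -5*√14 + 5*√5.
Denominator becomes -225; numerator becomes -10*√70 - 20*√14 + 20*√5 + 50.

(-10 - 4*√5 + 4*√14 + 2*√70)/45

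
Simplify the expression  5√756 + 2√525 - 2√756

28*√21

5√756 = 30*√21; 2√525 = 10*√21; 2√756 = 12*√21
Combine: (30 + 10 - 12)·√21 = 28*√21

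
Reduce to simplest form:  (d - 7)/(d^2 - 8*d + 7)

1/(d - 1)

Factor: d^2 - 8*d + 7 = (d - 1)*(d - 7)
Cancel the common factor (d - 7).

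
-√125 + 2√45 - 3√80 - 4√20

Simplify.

√125 = 5*√5; 2√45 = 6*√5; 3√80 = 12*√5; 4√20 = 8*√5
Combine: (-5 + 6 - 12 - 8)·√5 = -19*√5

-19*√5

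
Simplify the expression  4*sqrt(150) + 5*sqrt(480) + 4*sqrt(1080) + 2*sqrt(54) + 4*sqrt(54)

38*sqrt(6) + 44*sqrt(30)

4*sqrt(150) = 20*sqrt(6); 5*sqrt(480) = 20*sqrt(30); 4*sqrt(1080) = 24*sqrt(30); 2*sqrt(54) = 6*sqrt(6); 4*sqrt(54) = 12*sqrt(6)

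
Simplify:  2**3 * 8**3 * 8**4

2**24

2**3 = 2**3; 8**3 = 2**9; 8**4 = 2**12
Combine exponents: 2**24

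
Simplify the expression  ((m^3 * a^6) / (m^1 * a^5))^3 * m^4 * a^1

Inside the bracket: m^2 * a^1
Raise to the power 3: m^6 * a^3
Multiply by m^4 * a^1: add exponents.

a^4*m^10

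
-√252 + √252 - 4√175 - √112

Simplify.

√252 = 6*√7; √252 = 6*√7; 4√175 = 20*√7; √112 = 4*√7
Combine: (-6 + 6 - 20 - 4)·√7 = -24*√7

-24*√7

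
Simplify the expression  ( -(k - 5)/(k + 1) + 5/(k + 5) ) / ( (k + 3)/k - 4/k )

(-k³ + 5*k² + 30*k)/(k³ + 5*k² - k - 5)

Numerator: -(k - 5)/(k + 1) + 5/(k + 5) = (-k² + 5*k + 30)/(k² + 6*k + 5)
Denominator: (k + 3)/k - 4/k = (k - 1)/k
Divide: ((-k² + 5*k + 30)/(k² + 6*k + 5)) · (k/(k - 1)) = (-k³ + 5*k² + 30*k)/(k³ + 5*k² - k - 5)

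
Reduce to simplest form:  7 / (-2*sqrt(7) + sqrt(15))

Multiply numerator and denominator by sqrt(15) + 2*sqrt(7).
Denominator becomes -13; numerator becomes 7*sqrt(15) + 14*sqrt(7).

(-14*sqrt(7) - 7*sqrt(15))/13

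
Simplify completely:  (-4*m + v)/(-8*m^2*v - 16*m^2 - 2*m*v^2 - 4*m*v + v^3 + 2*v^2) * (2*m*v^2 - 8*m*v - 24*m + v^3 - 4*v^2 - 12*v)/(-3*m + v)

Factor: -8*m^2*v - 16*m^2 - 2*m*v^2 - 4*m*v + v^3 + 2*v^2 = (-4*m + v)*(v + 2)*(2*m + v);  2*m*v^2 - 8*m*v - 24*m + v^3 - 4*v^2 - 12*v = (v - 6)*(v + 2)*(2*m + v)
Cancel the common factors (-4*m + v), (2*m + v), (v + 2).

(v - 6)/(-3*m + v)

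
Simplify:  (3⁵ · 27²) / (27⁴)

3^(-1)

3⁵ = 3^5; 27² = 3^6; 27⁴ = 3^12
Combine exponents: 3^(-1)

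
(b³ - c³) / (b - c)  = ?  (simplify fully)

b² + b*c + c²

Factor as (a-b)(a^2+ab+b^2) with a=b, b=c.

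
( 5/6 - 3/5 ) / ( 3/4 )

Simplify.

14/45

Numerator: 5/6 - 3/5 = 7/30
Denominator: 3/4 = 3/4
Divide: (7/30) · (4/3) = 14/45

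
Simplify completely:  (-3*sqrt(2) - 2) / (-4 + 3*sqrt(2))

-13 - 9*sqrt(2)

Multiply numerator and denominator by -3*sqrt(2) - 4.
Denominator becomes -2; numerator becomes 18*sqrt(2) + 26.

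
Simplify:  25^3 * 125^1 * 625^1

25^3 = 5^6; 125^1 = 5^3; 625^1 = 5^4
Combine exponents: 5^13

5^13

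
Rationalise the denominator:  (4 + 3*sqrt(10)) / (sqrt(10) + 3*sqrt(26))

(-15 - 2*sqrt(10) + 6*sqrt(26) + 9*sqrt(65))/112

Multiply numerator and denominator by -3*sqrt(26) + sqrt(10).
Denominator becomes -224; numerator becomes -18*sqrt(65) - 12*sqrt(26) + 4*sqrt(10) + 30.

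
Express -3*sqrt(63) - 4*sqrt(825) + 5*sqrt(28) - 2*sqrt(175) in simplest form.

-20*sqrt(33) - 9*sqrt(7)

3*sqrt(63) = 9*sqrt(7); 4*sqrt(825) = 20*sqrt(33); 5*sqrt(28) = 10*sqrt(7); 2*sqrt(175) = 10*sqrt(7)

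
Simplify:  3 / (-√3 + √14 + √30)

-57*√14 - 36*√35 + 123*√3 + 39*√30

Group as (√14 + √30) - √3; multiply by (√14 + √30) + √3, then rationalise the remaining surd.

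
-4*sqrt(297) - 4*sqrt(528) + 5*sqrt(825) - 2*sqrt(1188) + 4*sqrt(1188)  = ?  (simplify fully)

9*sqrt(33)

4*sqrt(297) = 12*sqrt(33); 4*sqrt(528) = 16*sqrt(33); 5*sqrt(825) = 25*sqrt(33); 2*sqrt(1188) = 12*sqrt(33); 4*sqrt(1188) = 24*sqrt(33)
Combine: (-12 - 16 + 25 - 12 + 24)·sqrt(33) = 9*sqrt(33)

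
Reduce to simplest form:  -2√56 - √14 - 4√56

2√56 = 4*√14; √14 = √14; 4√56 = 8*√14
Combine: (-4 - 1 - 8)·√14 = -13*√14

-13*√14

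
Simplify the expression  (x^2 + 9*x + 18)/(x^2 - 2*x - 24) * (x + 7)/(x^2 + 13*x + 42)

Factor: x^2 + 9*x + 18 = (x + 6)*(x + 3);  x^2 - 2*x - 24 = (x - 6)*(x + 4);  x^2 + 13*x + 42 = (x + 7)*(x + 6)
Cancel the common factors (x + 6), (x + 7).

(x + 3)/(x^2 - 2*x - 24)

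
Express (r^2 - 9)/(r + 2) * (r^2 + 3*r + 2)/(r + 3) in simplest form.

Factor: r^2 - 9 = (r + 3)*(r - 3);  r^2 + 3*r + 2 = (r + 2)*(r + 1)
Cancel the common factors (r + 3), (r + 2).

r^2 - 2*r - 3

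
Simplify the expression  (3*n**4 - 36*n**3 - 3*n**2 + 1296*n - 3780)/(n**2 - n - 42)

3*n**2 - 33*n + 90

Factor: 3*n**4 - 36*n**3 - 3*n**2 + 1296*n - 3780 = 3*(n - 7)*(n - 6)*(n + 6)*(n - 5);  n**2 - n - 42 = (n + 6)*(n - 7)
Cancel the common factors (n + 6), (n - 7).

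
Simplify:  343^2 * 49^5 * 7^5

7^21

343^2 = 7^6; 49^5 = 7^10; 7^5 = 7^5
Combine exponents: 7^21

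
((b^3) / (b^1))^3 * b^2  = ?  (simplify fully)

Inside the bracket: b^2
Raise to the power 3: b^6
Multiply by b^2: add exponents.

b^8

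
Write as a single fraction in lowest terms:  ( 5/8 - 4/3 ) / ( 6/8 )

-17/18

Numerator: 5/8 - 4/3 = -17/24
Denominator: 6/8 = 3/4
Divide: (-17/24) · (4/3) = -17/18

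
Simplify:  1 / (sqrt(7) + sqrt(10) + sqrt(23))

Group as (sqrt(10) + sqrt(23)) + sqrt(7); multiply by (sqrt(10) + sqrt(23)) - sqrt(7), then rationalise the remaining surd.

(-sqrt(1610) - 3*sqrt(23) + 10*sqrt(10) + 13*sqrt(7))/122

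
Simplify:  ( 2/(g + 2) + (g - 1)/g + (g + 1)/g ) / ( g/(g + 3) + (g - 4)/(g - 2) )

(2*g³ + 8*g² - 6*g - 36)/(2*g³ + g² - 18*g - 24)

Numerator: 2/(g + 2) + (g - 1)/g + (g + 1)/g = (2*g + 6)/(g + 2)
Denominator: g/(g + 3) + (g - 4)/(g - 2) = (2*g² - 3*g - 12)/(g² + g - 6)
Divide: ((2*g + 6)/(g + 2)) · ((g² + g - 6)/(2*g² - 3*g - 12)) = (2*g³ + 8*g² - 6*g - 36)/(2*g³ + g² - 18*g - 24)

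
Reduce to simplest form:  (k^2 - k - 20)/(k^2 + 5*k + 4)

(k - 5)/(k + 1)

Factor: k^2 - k - 20 = (k - 5)*(k + 4);  k^2 + 5*k + 4 = (k + 4)*(k + 1)
Cancel the common factor (k + 4).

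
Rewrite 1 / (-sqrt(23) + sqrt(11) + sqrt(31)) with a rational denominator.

Group as (sqrt(11) + sqrt(31)) - sqrt(23); multiply by (sqrt(11) + sqrt(31)) + sqrt(23), then rationalise the remaining surd.

(-19*sqrt(23) + 3*sqrt(31) + 43*sqrt(11) + 2*sqrt(7843))/1003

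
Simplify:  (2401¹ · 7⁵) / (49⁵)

7^(-1)

2401¹ = 7^4; 7⁵ = 7^5; 49⁵ = 7^10
Combine exponents: 7^(-1)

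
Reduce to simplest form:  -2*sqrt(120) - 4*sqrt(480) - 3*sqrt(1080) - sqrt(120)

2*sqrt(120) = 4*sqrt(30); 4*sqrt(480) = 16*sqrt(30); 3*sqrt(1080) = 18*sqrt(30); sqrt(120) = 2*sqrt(30)
Combine: (-4 - 16 - 18 - 2)·sqrt(30) = -40*sqrt(30)

-40*sqrt(30)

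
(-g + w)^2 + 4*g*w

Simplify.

After expansion: g^2 + 2*g*w + w^2 — a perfect-square trinomial.

(g + w)^2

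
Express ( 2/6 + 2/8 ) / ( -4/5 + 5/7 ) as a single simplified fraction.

-245/36

Numerator: 2/6 + 2/8 = 7/12
Denominator: -4/5 + 5/7 = -3/35
Divide: (7/12) · (-35/3) = -245/36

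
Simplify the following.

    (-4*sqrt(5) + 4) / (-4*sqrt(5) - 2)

(-6*sqrt(5) + 22)/19

Multiply numerator and denominator by -2 + 4*sqrt(5).
Denominator becomes -76; numerator becomes -88 + 24*sqrt(5).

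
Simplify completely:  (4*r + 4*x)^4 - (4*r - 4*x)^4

Write as f((4*r),(4*x)) - f((4*r),-(4*x)) and expand.

2048*r*x*(r^2 + x^2)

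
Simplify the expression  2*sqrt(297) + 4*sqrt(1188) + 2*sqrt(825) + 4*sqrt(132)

2*sqrt(297) = 6*sqrt(33); 4*sqrt(1188) = 24*sqrt(33); 2*sqrt(825) = 10*sqrt(33); 4*sqrt(132) = 8*sqrt(33)
Combine: (6 + 24 + 10 + 8)·sqrt(33) = 48*sqrt(33)

48*sqrt(33)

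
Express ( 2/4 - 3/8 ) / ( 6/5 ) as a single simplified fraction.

Numerator: 2/4 - 3/8 = 1/8
Denominator: 6/5 = 6/5
Divide: (1/8) · (5/6) = 5/48

5/48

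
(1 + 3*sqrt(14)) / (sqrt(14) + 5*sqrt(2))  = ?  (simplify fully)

Multiply numerator and denominator by -5*sqrt(2) + sqrt(14).
Denominator becomes -36; numerator becomes -30*sqrt(7) - 5*sqrt(2) + sqrt(14) + 42.

(-42 - sqrt(14) + 5*sqrt(2) + 30*sqrt(7))/36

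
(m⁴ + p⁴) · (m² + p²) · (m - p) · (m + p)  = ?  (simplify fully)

Telescope via difference of squares: (m+p)(m-p) = m² - p², then repeat with the next factor.

m⁸ - p⁸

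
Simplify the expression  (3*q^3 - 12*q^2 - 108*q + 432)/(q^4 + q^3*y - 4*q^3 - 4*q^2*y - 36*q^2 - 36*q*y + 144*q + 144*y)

Factor: 3*q^3 - 12*q^2 - 108*q + 432 = 3*(q + 6)*(q - 6)*(q - 4);  q^4 + q^3*y - 4*q^3 - 4*q^2*y - 36*q^2 - 36*q*y + 144*q + 144*y = (q - 6)*(q + 6)*(q + y)*(q - 4)
Cancel the common factors (q - 4), (q + 6), (q - 6).

3/(q + y)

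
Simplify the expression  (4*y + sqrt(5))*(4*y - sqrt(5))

16*y^2 - 5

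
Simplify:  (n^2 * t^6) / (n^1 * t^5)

n*t

Quotient: n^1 * t^1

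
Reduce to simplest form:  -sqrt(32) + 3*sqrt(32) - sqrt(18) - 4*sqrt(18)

sqrt(32) = 4*sqrt(2); 3*sqrt(32) = 12*sqrt(2); sqrt(18) = 3*sqrt(2); 4*sqrt(18) = 12*sqrt(2)
Combine: (-4 + 12 - 3 - 12)·sqrt(2) = -7*sqrt(2)

-7*sqrt(2)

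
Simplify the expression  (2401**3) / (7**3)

2401**3 = 7**12; 7**3 = 7**3
Combine exponents: 7**9

7**9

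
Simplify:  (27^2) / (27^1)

27^2 = 3^6; 27^1 = 3^3
Combine exponents: 3^3

3^3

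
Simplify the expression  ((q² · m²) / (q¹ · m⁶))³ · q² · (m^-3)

q⁵/m^15

Inside the bracket: q¹ · (m^-4)
Raise to the power 3: q³ · (m^-12)
Multiply by q² · (m^-3): add exponents.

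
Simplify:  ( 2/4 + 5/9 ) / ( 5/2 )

Numerator: 2/4 + 5/9 = 19/18
Denominator: 5/2 = 5/2
Divide: (19/18) · (2/5) = 19/45

19/45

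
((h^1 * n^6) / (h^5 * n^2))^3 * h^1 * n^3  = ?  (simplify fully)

n^15/h^11

Inside the bracket: (h^-4) * n^4
Raise to the power 3: (h^-12) * n^12
Multiply by h^1 * n^3: add exponents.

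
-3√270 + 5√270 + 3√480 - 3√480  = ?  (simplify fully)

6*√30

3√270 = 9*√30; 5√270 = 15*√30; 3√480 = 12*√30; 3√480 = 12*√30
Combine: (-9 + 15 + 12 - 12)·√30 = 6*√30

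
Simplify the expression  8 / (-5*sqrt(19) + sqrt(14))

(-40*sqrt(19) - 8*sqrt(14))/461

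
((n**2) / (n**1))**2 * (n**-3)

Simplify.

1/n

Inside the bracket: n**1
Raise to the power 2: n**2
Multiply by (n**-3): add exponents.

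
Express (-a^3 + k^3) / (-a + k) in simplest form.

k^3 - a^3 = (-a + k)(a^2 + a*k + k^2).

a^2 + a*k + k^2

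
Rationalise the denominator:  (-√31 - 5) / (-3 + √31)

Multiply numerator and denominator by -√31 - 3.
Denominator becomes -22; numerator becomes 8*√31 + 46.

(-23 - 4*√31)/11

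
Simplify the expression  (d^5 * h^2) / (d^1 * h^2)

d^4

Quotient: d^4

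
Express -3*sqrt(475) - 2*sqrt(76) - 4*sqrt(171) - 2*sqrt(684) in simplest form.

-43*sqrt(19)

3*sqrt(475) = 15*sqrt(19); 2*sqrt(76) = 4*sqrt(19); 4*sqrt(171) = 12*sqrt(19); 2*sqrt(684) = 12*sqrt(19)
Combine: (-15 - 4 - 12 - 12)·sqrt(19) = -43*sqrt(19)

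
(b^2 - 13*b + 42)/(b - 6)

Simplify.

b - 7

Factor: b^2 - 13*b + 42 = (b - 6)*(b - 7)
Cancel the common factor (b - 6).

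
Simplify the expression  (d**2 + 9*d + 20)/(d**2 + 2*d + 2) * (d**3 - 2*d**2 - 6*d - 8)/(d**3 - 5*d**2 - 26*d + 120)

Factor: d**2 + 9*d + 20 = (d + 4)*(d + 5);  d**3 - 2*d**2 - 6*d - 8 = (d**2 + 2*d + 2)*(d - 4);  d**3 - 5*d**2 - 26*d + 120 = (d - 4)*(d - 6)*(d + 5)
Cancel the common factors (d**2 + 2*d + 2), (d - 4), (d + 5).

(d + 4)/(d - 6)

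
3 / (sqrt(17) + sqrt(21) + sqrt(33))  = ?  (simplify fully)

(-18*sqrt(1309) + 15*sqrt(33) + 87*sqrt(21) + 111*sqrt(17))/1403

Group as (sqrt(17) + sqrt(33)) + sqrt(21); multiply by (sqrt(17) + sqrt(33)) - sqrt(21), then rationalise the remaining surd.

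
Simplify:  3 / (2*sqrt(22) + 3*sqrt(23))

(-6*sqrt(22) + 9*sqrt(23))/119

Multiply numerator and denominator by -3*sqrt(23) + 2*sqrt(22).
Denominator becomes -119; numerator becomes -9*sqrt(23) + 6*sqrt(22).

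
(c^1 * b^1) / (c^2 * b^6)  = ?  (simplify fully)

1/(b^5*c)

Quotient: (c^-1) * (b^-5)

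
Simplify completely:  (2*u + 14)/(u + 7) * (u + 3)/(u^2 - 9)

Factor: 2*u + 14 = 2*(u + 7);  u^2 - 9 = (u - 3)*(u + 3)
Cancel the common factors (u + 7), (u + 3).

2/(u - 3)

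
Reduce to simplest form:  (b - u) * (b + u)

(b+u)(b-u) = b^2 - u^2.

b^2 - u^2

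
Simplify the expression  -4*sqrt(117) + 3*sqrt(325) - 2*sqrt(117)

4*sqrt(117) = 12*sqrt(13); 3*sqrt(325) = 15*sqrt(13); 2*sqrt(117) = 6*sqrt(13)
Combine: (-12 + 15 - 6)·sqrt(13) = -3*sqrt(13)

-3*sqrt(13)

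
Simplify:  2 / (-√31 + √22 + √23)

(-7*√31 + 15*√23 + 16*√22 + √15686)/457

Group as (√22 + √23) - √31; multiply by (√22 + √23) + √31, then rationalise the remaining surd.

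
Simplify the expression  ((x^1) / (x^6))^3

x^(-15)

Inside the bracket: (x^-5)
Raise to the power 3: (x^-15)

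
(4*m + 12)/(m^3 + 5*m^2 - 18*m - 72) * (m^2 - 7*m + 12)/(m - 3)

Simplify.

4/(m + 6)

Factor: 4*m + 12 = 4*(m + 3);  m^3 + 5*m^2 - 18*m - 72 = (m + 6)*(m + 3)*(m - 4);  m^2 - 7*m + 12 = (m - 4)*(m - 3)
Cancel the common factors (m + 3), (m - 3), (m - 4).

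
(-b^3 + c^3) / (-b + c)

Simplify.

b^2 + b*c + c^2

Factor as (a-b)(a^2+ab+b^2) with a=c, b=b.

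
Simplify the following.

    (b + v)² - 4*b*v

(b - v)²

After expansion: b² - 2*b*v + v² — a perfect-square trinomial.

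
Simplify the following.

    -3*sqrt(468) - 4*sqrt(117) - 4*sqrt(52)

-38*sqrt(13)

3*sqrt(468) = 18*sqrt(13); 4*sqrt(117) = 12*sqrt(13); 4*sqrt(52) = 8*sqrt(13)
Combine: (-18 - 12 - 8)·sqrt(13) = -38*sqrt(13)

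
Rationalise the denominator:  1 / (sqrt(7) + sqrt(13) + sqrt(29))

(-2*sqrt(2639) - 9*sqrt(29) + 23*sqrt(13) + 35*sqrt(7))/283

Group as (sqrt(7) + sqrt(29)) + sqrt(13); multiply by (sqrt(7) + sqrt(29)) - sqrt(13), then rationalise the remaining surd.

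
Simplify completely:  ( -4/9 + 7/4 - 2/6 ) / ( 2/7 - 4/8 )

Numerator: -4/9 + 7/4 - 2/6 = 35/36
Denominator: 2/7 - 4/8 = -3/14
Divide: (35/36) · (-14/3) = -245/54

-245/54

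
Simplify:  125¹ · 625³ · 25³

5^21

125¹ = 5^3; 625³ = 5^12; 25³ = 5^6
Combine exponents: 5^21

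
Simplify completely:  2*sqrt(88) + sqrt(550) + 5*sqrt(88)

2*sqrt(88) = 4*sqrt(22); sqrt(550) = 5*sqrt(22); 5*sqrt(88) = 10*sqrt(22)
Combine: (4 + 5 + 10)·sqrt(22) = 19*sqrt(22)

19*sqrt(22)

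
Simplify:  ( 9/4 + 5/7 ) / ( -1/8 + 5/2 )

166/133

Numerator: 9/4 + 5/7 = 83/28
Denominator: -1/8 + 5/2 = 19/8
Divide: (83/28) · (8/19) = 166/133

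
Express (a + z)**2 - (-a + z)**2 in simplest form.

4*a*z

Write as f(z,a) - f(z,-a) and expand.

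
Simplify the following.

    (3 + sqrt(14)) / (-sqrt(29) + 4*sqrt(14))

(3*sqrt(29) + sqrt(406) + 12*sqrt(14) + 56)/195

Multiply numerator and denominator by sqrt(29) + 4*sqrt(14).
Denominator becomes 195; numerator becomes 3*sqrt(29) + sqrt(406) + 12*sqrt(14) + 56.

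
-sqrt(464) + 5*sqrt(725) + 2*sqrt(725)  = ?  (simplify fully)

31*sqrt(29)

sqrt(464) = 4*sqrt(29); 5*sqrt(725) = 25*sqrt(29); 2*sqrt(725) = 10*sqrt(29)
Combine: (-4 + 25 + 10)·sqrt(29) = 31*sqrt(29)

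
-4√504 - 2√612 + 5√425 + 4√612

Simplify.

4√504 = 24*√14; 2√612 = 12*√17; 5√425 = 25*√17; 4√612 = 24*√17

-24*√14 + 37*√17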